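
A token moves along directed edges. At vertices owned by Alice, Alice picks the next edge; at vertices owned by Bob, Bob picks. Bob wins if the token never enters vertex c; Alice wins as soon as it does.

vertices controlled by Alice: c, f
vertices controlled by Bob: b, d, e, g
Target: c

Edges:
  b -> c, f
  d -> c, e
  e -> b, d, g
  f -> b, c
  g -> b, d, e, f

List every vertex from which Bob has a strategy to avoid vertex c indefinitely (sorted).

d, e, g

A0 = {c}
A1: add {f} — f (Alice) has f→c.
A2: add {b} — b (Bob): all of {c, f} already in.
A3 = A2; e.g. d (Bob) can still go to e. Fixed point.
Alice's attractor = {b, c, f}; Bob avoids the target exactly from the complement.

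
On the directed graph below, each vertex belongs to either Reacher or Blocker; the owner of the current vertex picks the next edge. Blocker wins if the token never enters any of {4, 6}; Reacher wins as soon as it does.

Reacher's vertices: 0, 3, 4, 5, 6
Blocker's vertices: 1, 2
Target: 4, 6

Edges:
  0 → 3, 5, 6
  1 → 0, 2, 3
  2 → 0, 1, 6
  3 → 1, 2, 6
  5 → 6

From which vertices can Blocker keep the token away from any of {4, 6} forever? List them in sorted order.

1, 2

A0 = {4, 6}
A1: add {0, 3, 5} — 0 (Reacher) has 0→6; 3 (Reacher) has 3→6; 5 (Reacher) has 5→6.
A2 = A1; e.g. 1 (Blocker) can still go to 2. Fixed point.
Reacher's attractor = {0, 3, 4, 5, 6}; Blocker avoids the target exactly from the complement.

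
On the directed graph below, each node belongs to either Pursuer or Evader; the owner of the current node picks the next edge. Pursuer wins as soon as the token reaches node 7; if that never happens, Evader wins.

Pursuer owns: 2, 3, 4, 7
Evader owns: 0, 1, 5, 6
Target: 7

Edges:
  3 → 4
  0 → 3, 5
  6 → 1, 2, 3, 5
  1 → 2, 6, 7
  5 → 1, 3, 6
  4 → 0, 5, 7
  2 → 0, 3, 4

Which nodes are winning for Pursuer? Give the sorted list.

A0 = {7}
A1: add {4} — 4 (Pursuer) has 4→7.
A2: add {2, 3} — 2 (Pursuer) has 2→4; 3 (Pursuer) has 3→4.
A3 = A2; e.g. 0 (Evader) can still go to 5. Fixed point.
Pursuer's winning region = {2, 3, 4, 7}.

2, 3, 4, 7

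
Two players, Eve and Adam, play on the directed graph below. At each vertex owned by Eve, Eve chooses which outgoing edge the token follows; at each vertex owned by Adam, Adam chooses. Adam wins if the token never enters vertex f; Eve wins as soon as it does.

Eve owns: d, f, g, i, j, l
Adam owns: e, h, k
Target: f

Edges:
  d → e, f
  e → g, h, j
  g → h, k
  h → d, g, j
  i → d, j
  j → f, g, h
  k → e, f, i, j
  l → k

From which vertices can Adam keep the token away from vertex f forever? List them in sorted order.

A0 = {f}
A1: add {d, j} — d (Eve) has d→f; j (Eve) has j→f.
A2: add {i} — i (Eve) has i→d.
A3 = A2; e.g. e (Adam) can still go to g. Fixed point.
Eve's attractor = {d, f, i, j}; Adam avoids the target exactly from the complement.

e, g, h, k, l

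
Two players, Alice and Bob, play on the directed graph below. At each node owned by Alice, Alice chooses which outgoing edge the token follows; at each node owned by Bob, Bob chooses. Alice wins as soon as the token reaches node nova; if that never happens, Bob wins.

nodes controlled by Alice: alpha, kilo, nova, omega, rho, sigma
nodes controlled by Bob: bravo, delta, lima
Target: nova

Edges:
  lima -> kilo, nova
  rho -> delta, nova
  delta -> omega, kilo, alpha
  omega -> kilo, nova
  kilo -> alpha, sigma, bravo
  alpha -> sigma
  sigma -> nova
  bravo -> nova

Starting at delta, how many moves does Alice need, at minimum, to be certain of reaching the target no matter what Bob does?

3

A0 = {nova}
A1: add {bravo, omega, rho, sigma} — rho (Alice) has rho→nova; omega (Alice) has omega→nova; sigma (Alice) has sigma→nova; bravo (Bob): all of {nova} already in.
A2: add {alpha, kilo} — kilo (Alice) has kilo→sigma; alpha (Alice) has alpha→sigma.
A3: add {delta, lima} — lima (Bob): all of {kilo, nova} already in; delta (Bob): all of {omega, kilo, alpha} already in.
A3 = all vertices. Fixed point.
delta enters the attractor at level 3, so Alice can force the target in 3 moves from there.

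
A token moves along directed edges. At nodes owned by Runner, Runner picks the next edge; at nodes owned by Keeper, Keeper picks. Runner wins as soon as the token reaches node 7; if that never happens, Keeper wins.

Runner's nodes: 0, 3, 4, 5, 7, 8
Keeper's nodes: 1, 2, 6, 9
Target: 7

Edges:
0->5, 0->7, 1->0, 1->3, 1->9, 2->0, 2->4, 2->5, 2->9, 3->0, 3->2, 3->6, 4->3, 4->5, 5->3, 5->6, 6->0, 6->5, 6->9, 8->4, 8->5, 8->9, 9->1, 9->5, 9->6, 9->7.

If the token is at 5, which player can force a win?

A0 = {7}
A1: add {0} — 0 (Runner) has 0→7.
A2: add {3} — 3 (Runner) has 3→0.
A3: add {4, 5} — 4 (Runner) has 4→3; 5 (Runner) has 5→3.
5 ∈ A3, so Runner can force the target.

Runner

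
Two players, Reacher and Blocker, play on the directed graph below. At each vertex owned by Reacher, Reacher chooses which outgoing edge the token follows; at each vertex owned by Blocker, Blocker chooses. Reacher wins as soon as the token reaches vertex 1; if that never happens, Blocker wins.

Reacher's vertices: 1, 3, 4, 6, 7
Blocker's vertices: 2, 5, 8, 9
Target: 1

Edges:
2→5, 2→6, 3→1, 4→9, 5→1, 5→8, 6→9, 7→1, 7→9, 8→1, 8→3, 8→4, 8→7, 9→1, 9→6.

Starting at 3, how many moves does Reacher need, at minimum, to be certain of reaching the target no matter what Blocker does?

A0 = {1}
A1: add {3, 7} — 3 (Reacher) has 3→1; 7 (Reacher) has 7→1.
A2 = A1; e.g. 2 (Blocker) can still go to 5. Fixed point.
3 enters the attractor at level 1, so Reacher can force the target in 1 move from there.

1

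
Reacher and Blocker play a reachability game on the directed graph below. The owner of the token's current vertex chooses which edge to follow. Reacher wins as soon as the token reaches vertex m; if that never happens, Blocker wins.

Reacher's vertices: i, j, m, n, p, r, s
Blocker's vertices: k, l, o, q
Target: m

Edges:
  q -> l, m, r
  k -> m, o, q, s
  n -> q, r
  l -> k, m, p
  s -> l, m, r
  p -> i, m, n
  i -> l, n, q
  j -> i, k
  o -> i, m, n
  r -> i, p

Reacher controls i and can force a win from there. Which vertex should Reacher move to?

A0 = {m}
A1: add {p, s} — p (Reacher) has p→m; s (Reacher) has s→m.
A2: add {r} — r (Reacher) has r→p.
A3: add {n} — n (Reacher) has n→r.
A4: add {i} — i (Reacher) has i→n.
A5: add {j, o} — j (Reacher) has j→i; o (Blocker): all of {i, m, n} already in.
A6 = A5; e.g. k (Blocker) can still go to q. Fixed point.
From i, successor n is in the attractor (rank 3); the other successors l, q are not.

n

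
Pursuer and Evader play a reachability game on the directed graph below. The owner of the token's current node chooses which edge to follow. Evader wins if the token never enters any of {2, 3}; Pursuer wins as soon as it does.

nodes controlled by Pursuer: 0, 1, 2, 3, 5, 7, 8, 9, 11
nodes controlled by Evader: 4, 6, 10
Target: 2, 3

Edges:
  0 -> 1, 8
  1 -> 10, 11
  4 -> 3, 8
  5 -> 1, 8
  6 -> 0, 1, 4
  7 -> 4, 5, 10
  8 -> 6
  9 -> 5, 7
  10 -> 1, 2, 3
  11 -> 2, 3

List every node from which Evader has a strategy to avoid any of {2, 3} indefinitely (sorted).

A0 = {2, 3}
A1: add {11} — 11 (Pursuer) has 11→2.
A2: add {1} — 1 (Pursuer) has 1→11.
A3: add {0, 5, 10} — 0 (Pursuer) has 0→1; 5 (Pursuer) has 5→1; 10 (Evader): all of {1, 2, 3} already in.
A4: add {7, 9} — 7 (Pursuer) has 7→5; 9 (Pursuer) has 9→5.
A5 = A4; e.g. 4 (Evader) can still go to 8. Fixed point.
Pursuer's attractor = {0, 1, 2, 3, 5, 7, 9, 10, 11}; Evader avoids the target exactly from the complement.

4, 6, 8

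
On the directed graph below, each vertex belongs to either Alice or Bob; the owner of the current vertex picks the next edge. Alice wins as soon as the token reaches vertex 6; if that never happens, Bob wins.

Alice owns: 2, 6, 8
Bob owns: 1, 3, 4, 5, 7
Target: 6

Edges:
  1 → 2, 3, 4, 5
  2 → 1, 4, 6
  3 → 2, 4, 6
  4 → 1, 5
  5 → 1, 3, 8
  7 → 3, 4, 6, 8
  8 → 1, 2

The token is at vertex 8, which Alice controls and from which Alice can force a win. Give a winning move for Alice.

A0 = {6}
A1: add {2} — 2 (Alice) has 2→6.
A2: add {8} — 8 (Alice) has 8→2.
A3 = A2; e.g. 1 (Bob) can still go to 3. Fixed point.
From 8, successor 2 is in the attractor (rank 1); the other successor 1 is not.

2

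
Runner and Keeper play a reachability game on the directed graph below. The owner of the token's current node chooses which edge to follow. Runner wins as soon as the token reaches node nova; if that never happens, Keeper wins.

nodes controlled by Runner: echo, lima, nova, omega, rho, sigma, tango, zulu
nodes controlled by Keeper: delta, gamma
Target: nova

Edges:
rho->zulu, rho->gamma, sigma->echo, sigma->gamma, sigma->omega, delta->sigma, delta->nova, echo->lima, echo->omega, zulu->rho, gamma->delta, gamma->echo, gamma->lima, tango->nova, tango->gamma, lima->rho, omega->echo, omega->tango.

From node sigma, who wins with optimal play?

A0 = {nova}
A1: add {tango} — tango (Runner) has tango→nova.
A2: add {omega} — omega (Runner) has omega→tango.
A3: add {echo, sigma} — sigma (Runner) has sigma→omega; echo (Runner) has echo→omega.
sigma ∈ A3, so Runner can force the target.

Runner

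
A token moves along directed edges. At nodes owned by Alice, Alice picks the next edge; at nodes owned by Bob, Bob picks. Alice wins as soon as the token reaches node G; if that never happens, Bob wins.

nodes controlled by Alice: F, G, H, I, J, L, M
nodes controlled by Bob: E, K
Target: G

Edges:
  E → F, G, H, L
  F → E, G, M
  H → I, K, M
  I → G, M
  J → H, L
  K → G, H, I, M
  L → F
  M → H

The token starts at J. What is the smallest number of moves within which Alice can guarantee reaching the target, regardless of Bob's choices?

3

A0 = {G}
A1: add {F, I} — F (Alice) has F→G; I (Alice) has I→G.
A2: add {H, L} — H (Alice) has H→I; L (Alice) has L→F.
A3: add {E, J, M} — E (Bob): all of {F, G, H, L} already in; J (Alice) has J→H; M (Alice) has M→H.
J enters the attractor at level 3, so Alice can force the target in 3 moves from there.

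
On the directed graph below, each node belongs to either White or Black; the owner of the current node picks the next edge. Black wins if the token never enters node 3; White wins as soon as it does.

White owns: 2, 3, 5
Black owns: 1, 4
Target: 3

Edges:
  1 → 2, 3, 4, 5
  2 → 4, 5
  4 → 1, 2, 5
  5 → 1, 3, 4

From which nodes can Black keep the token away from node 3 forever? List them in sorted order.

1, 4

A0 = {3}
A1: add {5} — 5 (White) has 5→3.
A2: add {2} — 2 (White) has 2→5.
A3 = A2; e.g. 1 (Black) can still go to 4. Fixed point.
White's attractor = {2, 3, 5}; Black avoids the target exactly from the complement.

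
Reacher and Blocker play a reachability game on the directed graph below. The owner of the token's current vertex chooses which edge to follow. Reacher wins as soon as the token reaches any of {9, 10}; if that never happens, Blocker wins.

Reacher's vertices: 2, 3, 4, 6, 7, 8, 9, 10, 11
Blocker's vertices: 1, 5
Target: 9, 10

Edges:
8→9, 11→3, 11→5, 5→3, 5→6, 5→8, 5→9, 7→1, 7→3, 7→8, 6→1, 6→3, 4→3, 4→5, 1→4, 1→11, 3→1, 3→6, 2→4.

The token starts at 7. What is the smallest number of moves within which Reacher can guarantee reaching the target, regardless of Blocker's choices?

A0 = {9, 10}
A1: add {8} — 8 (Reacher) has 8→9.
A2: add {7} — 7 (Reacher) has 7→8.
A3 = A2; e.g. 1 (Blocker) can still go to 4. Fixed point.
7 enters the attractor at level 2, so Reacher can force the target in 2 moves from there.

2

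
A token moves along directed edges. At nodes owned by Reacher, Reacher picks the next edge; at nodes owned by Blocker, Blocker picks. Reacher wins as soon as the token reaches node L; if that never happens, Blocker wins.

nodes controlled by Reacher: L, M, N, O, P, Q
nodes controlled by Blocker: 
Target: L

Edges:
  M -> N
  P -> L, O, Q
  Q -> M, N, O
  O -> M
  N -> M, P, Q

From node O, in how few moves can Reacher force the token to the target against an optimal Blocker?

4

A0 = {L}
A1: add {P} — P (Reacher) has P→L.
A2: add {N} — N (Reacher) has N→P.
A3: add {M, Q} — M (Reacher) has M→N; Q (Reacher) has Q→N.
A4: add {O} — O (Reacher) has O→M.
A4 = all vertices. Fixed point.
O enters the attractor at level 4, so Reacher can force the target in 4 moves from there.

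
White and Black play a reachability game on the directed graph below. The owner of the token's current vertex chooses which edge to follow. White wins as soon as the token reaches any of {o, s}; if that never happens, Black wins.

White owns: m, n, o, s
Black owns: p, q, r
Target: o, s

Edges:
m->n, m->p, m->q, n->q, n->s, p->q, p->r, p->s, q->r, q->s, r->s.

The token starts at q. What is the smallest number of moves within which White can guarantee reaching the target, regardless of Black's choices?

A0 = {o, s}
A1: add {n, r} — n (White) has n→s; r (Black): all of {s} already in.
A2: add {m, q} — m (White) has m→n; q (Black): all of {r, s} already in.
q enters the attractor at level 2, so White can force the target in 2 moves from there.

2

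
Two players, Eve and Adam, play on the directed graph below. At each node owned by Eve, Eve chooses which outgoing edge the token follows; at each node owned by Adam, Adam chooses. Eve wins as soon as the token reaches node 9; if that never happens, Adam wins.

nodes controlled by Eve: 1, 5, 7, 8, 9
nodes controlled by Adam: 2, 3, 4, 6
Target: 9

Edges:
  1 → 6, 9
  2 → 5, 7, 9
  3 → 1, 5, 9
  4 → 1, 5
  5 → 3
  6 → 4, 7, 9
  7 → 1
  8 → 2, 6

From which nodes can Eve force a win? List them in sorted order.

A0 = {9}
A1: add {1} — 1 (Eve) has 1→9.
A2: add {7} — 7 (Eve) has 7→1.
A3 = A2; e.g. 2 (Adam) can still go to 5. Fixed point.
Eve's winning region = {1, 7, 9}.

1, 7, 9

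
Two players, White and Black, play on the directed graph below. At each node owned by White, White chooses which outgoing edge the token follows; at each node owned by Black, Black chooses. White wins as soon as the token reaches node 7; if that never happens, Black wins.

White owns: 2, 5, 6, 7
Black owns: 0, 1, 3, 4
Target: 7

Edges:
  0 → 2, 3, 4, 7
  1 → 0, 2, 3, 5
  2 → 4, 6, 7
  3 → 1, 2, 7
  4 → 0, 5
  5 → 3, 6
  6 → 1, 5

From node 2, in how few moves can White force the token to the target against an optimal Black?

A0 = {7}
A1: add {2} — 2 (White) has 2→7.
A2 = A1; e.g. 0 (Black) can still go to 3. Fixed point.
2 enters the attractor at level 1, so White can force the target in 1 move from there.

1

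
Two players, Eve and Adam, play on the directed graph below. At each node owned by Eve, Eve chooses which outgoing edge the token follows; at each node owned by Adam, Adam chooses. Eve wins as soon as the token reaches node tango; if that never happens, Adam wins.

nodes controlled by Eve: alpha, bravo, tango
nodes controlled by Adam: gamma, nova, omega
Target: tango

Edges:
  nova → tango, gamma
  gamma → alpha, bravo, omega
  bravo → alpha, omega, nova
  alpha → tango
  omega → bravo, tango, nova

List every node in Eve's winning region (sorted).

A0 = {tango}
A1: add {alpha} — alpha (Eve) has alpha→tango.
A2: add {bravo} — bravo (Eve) has bravo→alpha.
A3 = A2; e.g. omega (Adam) can still go to nova. Fixed point.
Eve's winning region = {alpha, bravo, tango}.

alpha, bravo, tango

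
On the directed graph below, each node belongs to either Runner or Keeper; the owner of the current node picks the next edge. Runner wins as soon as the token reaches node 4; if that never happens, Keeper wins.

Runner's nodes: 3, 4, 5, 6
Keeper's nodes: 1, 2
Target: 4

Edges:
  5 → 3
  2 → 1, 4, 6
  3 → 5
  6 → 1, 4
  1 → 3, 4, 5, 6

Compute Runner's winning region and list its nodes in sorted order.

4, 6

A0 = {4}
A1: add {6} — 6 (Runner) has 6→4.
A2 = A1; e.g. 1 (Keeper) can still go to 3. Fixed point.
Runner's winning region = {4, 6}.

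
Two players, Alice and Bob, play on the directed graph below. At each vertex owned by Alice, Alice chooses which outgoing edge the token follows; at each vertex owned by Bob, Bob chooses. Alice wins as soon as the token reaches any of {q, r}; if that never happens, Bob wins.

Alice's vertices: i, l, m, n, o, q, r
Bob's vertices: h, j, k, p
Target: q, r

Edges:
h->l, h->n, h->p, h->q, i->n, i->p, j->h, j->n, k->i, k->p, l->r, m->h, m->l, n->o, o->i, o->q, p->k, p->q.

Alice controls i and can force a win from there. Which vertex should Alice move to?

n

A0 = {q, r}
A1: add {l, o} — l (Alice) has l→r; o (Alice) has o→q.
A2: add {m, n} — m (Alice) has m→l; n (Alice) has n→o.
A3: add {i} — i (Alice) has i→n.
A4 = A3; e.g. h (Bob) can still go to p. Fixed point.
From i, successor n is in the attractor (rank 2); the other successor p is not.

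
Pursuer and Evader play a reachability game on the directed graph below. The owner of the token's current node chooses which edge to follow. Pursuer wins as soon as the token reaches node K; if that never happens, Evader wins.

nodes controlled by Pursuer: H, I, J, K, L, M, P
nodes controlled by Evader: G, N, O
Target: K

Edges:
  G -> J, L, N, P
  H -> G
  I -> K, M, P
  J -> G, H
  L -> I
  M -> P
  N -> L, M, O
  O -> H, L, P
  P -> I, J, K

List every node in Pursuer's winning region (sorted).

I, K, L, M, P

A0 = {K}
A1: add {I, P} — I (Pursuer) has I→K; P (Pursuer) has P→K.
A2: add {L, M} — L (Pursuer) has L→I; M (Pursuer) has M→P.
A3 = A2; e.g. G (Evader) can still go to J. Fixed point.
Pursuer's winning region = {I, K, L, M, P}.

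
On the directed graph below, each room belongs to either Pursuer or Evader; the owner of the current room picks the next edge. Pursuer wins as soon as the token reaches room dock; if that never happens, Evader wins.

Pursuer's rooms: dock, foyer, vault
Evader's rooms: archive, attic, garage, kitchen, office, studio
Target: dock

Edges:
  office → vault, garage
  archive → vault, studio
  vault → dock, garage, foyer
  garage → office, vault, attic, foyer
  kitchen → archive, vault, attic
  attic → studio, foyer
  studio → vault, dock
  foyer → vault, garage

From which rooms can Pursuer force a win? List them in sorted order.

archive, attic, dock, foyer, kitchen, studio, vault

A0 = {dock}
A1: add {vault} — vault (Pursuer) has vault→dock.
A2: add {foyer, studio} — studio (Evader): all of {vault, dock} already in; foyer (Pursuer) has foyer→vault.
A3: add {archive, attic} — archive (Evader): all of {vault, studio} already in; attic (Evader): all of {studio, foyer} already in.
A4: add {kitchen} — kitchen (Evader): all of {archive, vault, attic} already in.
A5 = A4; e.g. office (Evader) can still go to garage. Fixed point.
Pursuer's winning region = {archive, attic, dock, foyer, kitchen, studio, vault}.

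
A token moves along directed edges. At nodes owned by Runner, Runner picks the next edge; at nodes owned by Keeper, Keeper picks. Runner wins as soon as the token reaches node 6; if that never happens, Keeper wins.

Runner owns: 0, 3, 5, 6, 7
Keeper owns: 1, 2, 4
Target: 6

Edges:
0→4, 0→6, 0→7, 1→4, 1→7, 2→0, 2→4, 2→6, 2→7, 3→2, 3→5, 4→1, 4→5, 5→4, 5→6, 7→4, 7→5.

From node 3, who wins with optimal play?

Runner

A0 = {6}
A1: add {0, 5} — 0 (Runner) has 0→6; 5 (Runner) has 5→6.
A2: add {3, 7} — 3 (Runner) has 3→5; 7 (Runner) has 7→5.
A3 = A2; e.g. 1 (Keeper) can still go to 4. Fixed point.
3 ∈ A2, so Runner can force the target.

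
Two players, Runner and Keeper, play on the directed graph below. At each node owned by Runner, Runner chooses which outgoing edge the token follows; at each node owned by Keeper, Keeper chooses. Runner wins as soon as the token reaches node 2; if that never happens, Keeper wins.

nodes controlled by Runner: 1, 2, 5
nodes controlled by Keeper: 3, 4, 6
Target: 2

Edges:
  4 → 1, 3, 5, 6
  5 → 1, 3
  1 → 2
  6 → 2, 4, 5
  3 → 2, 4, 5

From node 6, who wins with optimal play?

Keeper

A0 = {2}
A1: add {1} — 1 (Runner) has 1→2.
A2: add {5} — 5 (Runner) has 5→1.
A3 = A2; e.g. 3 (Keeper) can still go to 4. Fixed point.
6 never enters the attractor, so Keeper can avoid the target forever.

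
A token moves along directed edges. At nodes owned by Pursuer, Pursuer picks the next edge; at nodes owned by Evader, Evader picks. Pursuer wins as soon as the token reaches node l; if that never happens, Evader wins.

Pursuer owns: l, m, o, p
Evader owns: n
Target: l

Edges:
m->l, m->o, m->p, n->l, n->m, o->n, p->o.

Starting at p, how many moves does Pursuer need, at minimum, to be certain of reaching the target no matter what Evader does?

4

A0 = {l}
A1: add {m} — m (Pursuer) has m→l.
A2: add {n} — n (Evader): all of {l, m} already in.
A3: add {o} — o (Pursuer) has o→n.
A4: add {p} — p (Pursuer) has p→o.
A4 = all vertices. Fixed point.
p enters the attractor at level 4, so Pursuer can force the target in 4 moves from there.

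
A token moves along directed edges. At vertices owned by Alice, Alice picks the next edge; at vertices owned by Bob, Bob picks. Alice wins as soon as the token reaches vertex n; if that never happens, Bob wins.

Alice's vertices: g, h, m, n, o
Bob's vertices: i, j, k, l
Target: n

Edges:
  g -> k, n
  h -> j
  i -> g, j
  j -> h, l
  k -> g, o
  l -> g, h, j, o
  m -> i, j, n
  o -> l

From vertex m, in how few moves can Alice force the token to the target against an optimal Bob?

1

A0 = {n}
A1: add {g, m} — g (Alice) has g→n; m (Alice) has m→n.
A2 = A1; e.g. h (Alice) has no edge into A1. Fixed point.
m enters the attractor at level 1, so Alice can force the target in 1 move from there.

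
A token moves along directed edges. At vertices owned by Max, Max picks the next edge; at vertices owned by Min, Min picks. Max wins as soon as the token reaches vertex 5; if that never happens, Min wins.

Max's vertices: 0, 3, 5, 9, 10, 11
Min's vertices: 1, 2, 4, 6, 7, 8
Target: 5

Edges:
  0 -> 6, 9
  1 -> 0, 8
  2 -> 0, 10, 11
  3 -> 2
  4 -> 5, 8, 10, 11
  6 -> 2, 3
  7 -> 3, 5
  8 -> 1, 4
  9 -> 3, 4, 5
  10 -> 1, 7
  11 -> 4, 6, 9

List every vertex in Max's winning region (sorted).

A0 = {5}
A1: add {9} — 9 (Max) has 9→5.
A2: add {0, 11} — 0 (Max) has 0→9; 11 (Max) has 11→9.
A3 = A2; e.g. 1 (Min) can still go to 8. Fixed point.
Max's winning region = {0, 5, 9, 11}.

0, 5, 9, 11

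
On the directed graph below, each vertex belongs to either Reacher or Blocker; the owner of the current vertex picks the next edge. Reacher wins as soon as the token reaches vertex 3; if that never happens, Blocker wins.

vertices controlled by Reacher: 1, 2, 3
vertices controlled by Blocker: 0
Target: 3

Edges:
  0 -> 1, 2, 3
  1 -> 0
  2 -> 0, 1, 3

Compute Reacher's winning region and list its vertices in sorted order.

A0 = {3}
A1: add {2} — 2 (Reacher) has 2→3.
A2 = A1; e.g. 0 (Blocker) can still go to 1. Fixed point.
Reacher's winning region = {2, 3}.

2, 3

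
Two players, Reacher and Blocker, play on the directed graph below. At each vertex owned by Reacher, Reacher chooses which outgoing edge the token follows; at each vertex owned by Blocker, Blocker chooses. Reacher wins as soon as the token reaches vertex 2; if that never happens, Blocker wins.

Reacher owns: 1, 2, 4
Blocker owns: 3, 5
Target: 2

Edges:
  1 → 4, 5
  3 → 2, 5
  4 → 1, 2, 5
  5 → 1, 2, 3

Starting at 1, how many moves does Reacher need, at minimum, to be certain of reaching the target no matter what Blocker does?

A0 = {2}
A1: add {4} — 4 (Reacher) has 4→2.
A2: add {1} — 1 (Reacher) has 1→4.
A3 = A2; e.g. 3 (Blocker) can still go to 5. Fixed point.
1 enters the attractor at level 2, so Reacher can force the target in 2 moves from there.

2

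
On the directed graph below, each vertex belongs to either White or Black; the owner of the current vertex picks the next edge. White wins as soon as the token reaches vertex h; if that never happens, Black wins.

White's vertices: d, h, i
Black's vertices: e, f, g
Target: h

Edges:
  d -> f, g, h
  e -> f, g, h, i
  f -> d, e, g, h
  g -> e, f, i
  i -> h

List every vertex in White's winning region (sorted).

d, h, i

A0 = {h}
A1: add {d, i} — d (White) has d→h; i (White) has i→h.
A2 = A1; e.g. e (Black) can still go to f. Fixed point.
White's winning region = {d, h, i}.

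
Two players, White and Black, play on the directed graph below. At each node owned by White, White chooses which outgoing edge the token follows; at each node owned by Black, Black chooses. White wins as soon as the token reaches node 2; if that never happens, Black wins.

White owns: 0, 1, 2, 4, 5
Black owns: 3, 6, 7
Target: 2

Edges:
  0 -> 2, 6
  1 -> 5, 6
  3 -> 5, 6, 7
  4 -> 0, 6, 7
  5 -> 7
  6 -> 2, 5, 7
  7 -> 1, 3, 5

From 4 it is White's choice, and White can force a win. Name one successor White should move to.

0

A0 = {2}
A1: add {0} — 0 (White) has 0→2.
A2: add {4} — 4 (White) has 4→0.
A3 = A2; e.g. 1 (White) has no edge into A2. Fixed point.
From 4, successor 0 is in the attractor (rank 1); the other successors 6, 7 are not.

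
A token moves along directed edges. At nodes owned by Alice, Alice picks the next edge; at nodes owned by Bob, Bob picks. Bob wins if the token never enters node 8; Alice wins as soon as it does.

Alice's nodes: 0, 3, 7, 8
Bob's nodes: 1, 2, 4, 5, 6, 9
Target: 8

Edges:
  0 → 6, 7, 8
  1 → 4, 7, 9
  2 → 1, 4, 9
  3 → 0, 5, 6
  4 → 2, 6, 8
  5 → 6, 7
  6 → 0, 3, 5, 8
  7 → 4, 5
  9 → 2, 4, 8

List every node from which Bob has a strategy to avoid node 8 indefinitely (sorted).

A0 = {8}
A1: add {0} — 0 (Alice) has 0→8.
A2: add {3} — 3 (Alice) has 3→0.
A3 = A2; e.g. 1 (Bob) can still go to 4. Fixed point.
Alice's attractor = {0, 3, 8}; Bob avoids the target exactly from the complement.

1, 2, 4, 5, 6, 7, 9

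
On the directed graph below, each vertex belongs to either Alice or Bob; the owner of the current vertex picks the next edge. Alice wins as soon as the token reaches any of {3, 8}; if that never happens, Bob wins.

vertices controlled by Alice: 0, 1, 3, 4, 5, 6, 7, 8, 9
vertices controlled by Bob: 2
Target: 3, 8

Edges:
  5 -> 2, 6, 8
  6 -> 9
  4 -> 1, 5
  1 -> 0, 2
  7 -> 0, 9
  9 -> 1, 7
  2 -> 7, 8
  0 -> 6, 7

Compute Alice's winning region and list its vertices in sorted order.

3, 4, 5, 8

A0 = {3, 8}
A1: add {5} — 5 (Alice) has 5→8.
A2: add {4} — 4 (Alice) has 4→5.
A3 = A2; e.g. 0 (Alice) has no edge into A2. Fixed point.
Alice's winning region = {3, 4, 5, 8}.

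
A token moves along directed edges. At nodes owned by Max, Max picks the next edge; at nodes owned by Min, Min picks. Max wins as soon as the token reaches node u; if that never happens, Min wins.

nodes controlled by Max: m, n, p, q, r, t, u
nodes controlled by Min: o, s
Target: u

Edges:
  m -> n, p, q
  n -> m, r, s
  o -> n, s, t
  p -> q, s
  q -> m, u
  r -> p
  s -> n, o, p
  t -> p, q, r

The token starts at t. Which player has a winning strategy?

A0 = {u}
A1: add {q} — q (Max) has q→u.
A2: add {m, p, t} — m (Max) has m→q; p (Max) has p→q; t (Max) has t→q.
t ∈ A2, so Max can force the target.

Max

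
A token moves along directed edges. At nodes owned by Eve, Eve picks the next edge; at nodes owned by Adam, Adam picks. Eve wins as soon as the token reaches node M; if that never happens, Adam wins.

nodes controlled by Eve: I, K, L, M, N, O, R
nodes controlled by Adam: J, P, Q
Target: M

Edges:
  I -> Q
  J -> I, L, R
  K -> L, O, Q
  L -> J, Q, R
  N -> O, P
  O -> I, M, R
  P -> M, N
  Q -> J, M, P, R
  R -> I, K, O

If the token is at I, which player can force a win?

A0 = {M}
A1: add {O} — O (Eve) has O→M.
A2: add {K, N, R} — K (Eve) has K→O; N (Eve) has N→O; R (Eve) has R→O.
A3: add {L, P} — L (Eve) has L→R; P (Adam): all of {M, N} already in.
A4 = A3; e.g. I (Eve) has no edge into A3. Fixed point.
I never enters the attractor, so Adam can avoid the target forever.

Adam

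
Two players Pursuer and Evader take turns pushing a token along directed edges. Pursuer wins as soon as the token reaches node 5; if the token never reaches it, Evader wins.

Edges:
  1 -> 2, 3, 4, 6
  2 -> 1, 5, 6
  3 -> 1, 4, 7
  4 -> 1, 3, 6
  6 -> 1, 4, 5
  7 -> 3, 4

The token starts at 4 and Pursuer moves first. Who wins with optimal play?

Evader

Track states (vertex, player-to-move).
A0 = {(5,Pursuer), (5,Evader)}
A1: add {(2,Pursuer), (6,Pursuer)}.
A2 = A1; e.g. (1,Pursuer) stays out. (4,Pursuer) never enters ⇒ Evader avoids the target.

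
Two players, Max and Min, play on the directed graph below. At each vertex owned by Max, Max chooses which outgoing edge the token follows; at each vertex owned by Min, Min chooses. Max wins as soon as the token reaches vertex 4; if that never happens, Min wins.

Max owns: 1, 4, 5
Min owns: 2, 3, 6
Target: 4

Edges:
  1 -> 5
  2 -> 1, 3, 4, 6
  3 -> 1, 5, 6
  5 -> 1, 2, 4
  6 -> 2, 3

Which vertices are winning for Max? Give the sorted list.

A0 = {4}
A1: add {5} — 5 (Max) has 5→4.
A2: add {1} — 1 (Max) has 1→5.
A3 = A2; e.g. 2 (Min) can still go to 3. Fixed point.
Max's winning region = {1, 4, 5}.

1, 4, 5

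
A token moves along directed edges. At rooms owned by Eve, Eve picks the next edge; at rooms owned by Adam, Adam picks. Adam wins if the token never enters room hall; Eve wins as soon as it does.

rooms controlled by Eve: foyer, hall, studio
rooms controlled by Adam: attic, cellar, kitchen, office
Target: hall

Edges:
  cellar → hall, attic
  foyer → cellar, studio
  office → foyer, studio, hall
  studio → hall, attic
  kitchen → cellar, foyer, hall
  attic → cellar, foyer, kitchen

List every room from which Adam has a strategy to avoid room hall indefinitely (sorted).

attic, cellar, kitchen

A0 = {hall}
A1: add {studio} — studio (Eve) has studio→hall.
A2: add {foyer} — foyer (Eve) has foyer→studio.
A3: add {office} — office (Adam): all of {foyer, studio, hall} already in.
A4 = A3; e.g. cellar (Adam) can still go to attic. Fixed point.
Eve's attractor = {foyer, hall, office, studio}; Adam avoids the target exactly from the complement.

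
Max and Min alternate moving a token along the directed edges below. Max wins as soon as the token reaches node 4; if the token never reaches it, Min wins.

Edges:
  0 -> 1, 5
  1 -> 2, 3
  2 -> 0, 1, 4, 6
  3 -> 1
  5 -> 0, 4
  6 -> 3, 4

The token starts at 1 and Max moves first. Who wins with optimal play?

Min

Track states (vertex, player-to-move).
A0 = {(4,Max), (4,Min)}
A1: add {(2,Max), (5,Max), (6,Max)}.
A2 = A1; e.g. (0,Max) stays out. (1,Max) never enters ⇒ Min avoids the target.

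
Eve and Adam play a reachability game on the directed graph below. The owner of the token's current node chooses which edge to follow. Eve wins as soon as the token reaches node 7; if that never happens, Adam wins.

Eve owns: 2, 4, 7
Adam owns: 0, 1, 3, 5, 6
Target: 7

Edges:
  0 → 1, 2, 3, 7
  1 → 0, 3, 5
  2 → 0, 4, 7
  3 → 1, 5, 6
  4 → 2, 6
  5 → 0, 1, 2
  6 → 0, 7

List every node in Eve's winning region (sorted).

A0 = {7}
A1: add {2} — 2 (Eve) has 2→7.
A2: add {4} — 4 (Eve) has 4→2.
A3 = A2; e.g. 0 (Adam) can still go to 1. Fixed point.
Eve's winning region = {2, 4, 7}.

2, 4, 7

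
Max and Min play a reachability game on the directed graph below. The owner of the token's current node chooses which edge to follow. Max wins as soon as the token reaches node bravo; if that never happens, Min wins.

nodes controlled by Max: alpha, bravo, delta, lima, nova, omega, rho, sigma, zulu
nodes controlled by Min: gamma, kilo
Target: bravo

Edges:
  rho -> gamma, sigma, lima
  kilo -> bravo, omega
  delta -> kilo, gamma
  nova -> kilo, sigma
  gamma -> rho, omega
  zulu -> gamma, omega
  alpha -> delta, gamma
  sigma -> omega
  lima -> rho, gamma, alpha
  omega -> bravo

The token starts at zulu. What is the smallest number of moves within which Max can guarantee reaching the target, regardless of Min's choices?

A0 = {bravo}
A1: add {omega} — omega (Max) has omega→bravo.
A2: add {kilo, sigma, zulu} — kilo (Min): all of {bravo, omega} already in; zulu (Max) has zulu→omega; sigma (Max) has sigma→omega.
zulu enters the attractor at level 2, so Max can force the target in 2 moves from there.

2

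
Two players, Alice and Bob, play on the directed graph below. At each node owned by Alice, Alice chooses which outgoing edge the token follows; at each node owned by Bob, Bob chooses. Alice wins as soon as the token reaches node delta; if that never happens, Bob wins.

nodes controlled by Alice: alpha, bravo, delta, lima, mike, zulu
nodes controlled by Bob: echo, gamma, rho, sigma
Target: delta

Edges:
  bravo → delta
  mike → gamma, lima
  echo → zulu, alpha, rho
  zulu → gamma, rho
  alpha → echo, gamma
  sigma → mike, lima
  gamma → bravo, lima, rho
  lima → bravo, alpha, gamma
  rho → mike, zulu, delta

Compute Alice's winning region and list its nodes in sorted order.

bravo, delta, lima, mike, sigma

A0 = {delta}
A1: add {bravo} — bravo (Alice) has bravo→delta.
A2: add {lima} — lima (Alice) has lima→bravo.
A3: add {mike} — mike (Alice) has mike→lima.
A4: add {sigma} — sigma (Bob): all of {mike, lima} already in.
A5 = A4; e.g. echo (Bob) can still go to zulu. Fixed point.
Alice's winning region = {bravo, delta, lima, mike, sigma}.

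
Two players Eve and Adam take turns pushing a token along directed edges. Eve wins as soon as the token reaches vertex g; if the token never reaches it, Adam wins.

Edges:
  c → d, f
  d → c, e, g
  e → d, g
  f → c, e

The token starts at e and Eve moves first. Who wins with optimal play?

Track states (vertex, player-to-move).
A0 = {(g,Eve), (g,Adam)}
A1: add {(d,Eve), (e,Eve)}.
(e,Eve) ∈ A1 ⇒ Eve forces the target.

Eve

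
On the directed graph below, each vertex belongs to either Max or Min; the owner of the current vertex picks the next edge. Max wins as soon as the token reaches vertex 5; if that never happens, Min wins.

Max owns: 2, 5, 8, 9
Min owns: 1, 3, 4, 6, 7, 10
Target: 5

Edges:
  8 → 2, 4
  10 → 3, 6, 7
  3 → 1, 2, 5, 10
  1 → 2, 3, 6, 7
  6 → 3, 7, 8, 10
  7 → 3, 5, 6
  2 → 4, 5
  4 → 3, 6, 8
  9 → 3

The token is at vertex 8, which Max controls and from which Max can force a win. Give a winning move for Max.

A0 = {5}
A1: add {2} — 2 (Max) has 2→5.
A2: add {8} — 8 (Max) has 8→2.
A3 = A2; e.g. 1 (Min) can still go to 3. Fixed point.
From 8, successor 2 is in the attractor (rank 1); the other successor 4 is not.

2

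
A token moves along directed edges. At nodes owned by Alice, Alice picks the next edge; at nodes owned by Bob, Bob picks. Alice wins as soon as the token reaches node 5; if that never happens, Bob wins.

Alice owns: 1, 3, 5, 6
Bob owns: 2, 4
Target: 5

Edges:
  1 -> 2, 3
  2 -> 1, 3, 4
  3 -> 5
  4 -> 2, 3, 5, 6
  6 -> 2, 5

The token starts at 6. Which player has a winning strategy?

Alice

A0 = {5}
A1: add {3, 6} — 3 (Alice) has 3→5; 6 (Alice) has 6→5.
6 ∈ A1, so Alice can force the target.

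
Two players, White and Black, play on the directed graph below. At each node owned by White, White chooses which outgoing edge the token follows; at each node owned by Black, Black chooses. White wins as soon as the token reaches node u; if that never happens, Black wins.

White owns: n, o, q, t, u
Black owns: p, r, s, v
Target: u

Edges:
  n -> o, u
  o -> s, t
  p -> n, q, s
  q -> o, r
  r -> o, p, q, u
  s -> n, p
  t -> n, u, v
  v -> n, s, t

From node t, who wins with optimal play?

White

A0 = {u}
A1: add {n, t} — n (White) has n→u; t (White) has t→u.
t ∈ A1, so White can force the target.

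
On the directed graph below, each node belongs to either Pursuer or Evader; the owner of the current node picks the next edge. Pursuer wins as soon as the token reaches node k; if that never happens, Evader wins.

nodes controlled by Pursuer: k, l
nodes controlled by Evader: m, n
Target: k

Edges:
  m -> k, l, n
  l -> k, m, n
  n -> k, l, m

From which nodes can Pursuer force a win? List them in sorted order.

A0 = {k}
A1: add {l} — l (Pursuer) has l→k.
A2 = A1; e.g. m (Evader) can still go to n. Fixed point.
Pursuer's winning region = {k, l}.

k, l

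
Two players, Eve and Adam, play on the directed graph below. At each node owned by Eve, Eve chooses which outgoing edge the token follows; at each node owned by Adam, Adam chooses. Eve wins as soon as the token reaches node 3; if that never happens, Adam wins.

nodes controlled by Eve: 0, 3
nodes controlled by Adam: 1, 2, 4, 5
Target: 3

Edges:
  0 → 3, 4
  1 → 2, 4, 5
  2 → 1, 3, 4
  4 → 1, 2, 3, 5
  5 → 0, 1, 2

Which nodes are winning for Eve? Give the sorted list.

A0 = {3}
A1: add {0} — 0 (Eve) has 0→3.
A2 = A1; e.g. 1 (Adam) can still go to 2. Fixed point.
Eve's winning region = {0, 3}.

0, 3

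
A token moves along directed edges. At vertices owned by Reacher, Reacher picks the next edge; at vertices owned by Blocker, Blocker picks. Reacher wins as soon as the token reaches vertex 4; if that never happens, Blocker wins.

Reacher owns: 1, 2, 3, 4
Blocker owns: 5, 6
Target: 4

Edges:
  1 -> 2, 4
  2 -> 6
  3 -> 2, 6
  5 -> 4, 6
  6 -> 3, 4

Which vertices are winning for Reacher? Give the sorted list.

1, 4

A0 = {4}
A1: add {1} — 1 (Reacher) has 1→4.
A2 = A1; e.g. 2 (Reacher) has no edge into A1. Fixed point.
Reacher's winning region = {1, 4}.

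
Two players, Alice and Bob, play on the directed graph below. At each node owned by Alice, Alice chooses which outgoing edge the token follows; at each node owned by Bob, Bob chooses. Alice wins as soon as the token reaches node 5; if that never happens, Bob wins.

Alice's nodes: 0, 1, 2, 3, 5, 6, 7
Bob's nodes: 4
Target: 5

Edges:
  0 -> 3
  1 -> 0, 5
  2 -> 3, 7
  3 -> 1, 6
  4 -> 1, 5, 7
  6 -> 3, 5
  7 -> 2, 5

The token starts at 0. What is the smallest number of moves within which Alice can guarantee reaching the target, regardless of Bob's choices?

3

A0 = {5}
A1: add {1, 6, 7} — 1 (Alice) has 1→5; 6 (Alice) has 6→5; 7 (Alice) has 7→5.
A2: add {2, 3, 4} — 2 (Alice) has 2→7; 3 (Alice) has 3→1; 4 (Bob): all of {1, 5, 7} already in.
A3: add {0} — 0 (Alice) has 0→3.
A3 = all vertices. Fixed point.
0 enters the attractor at level 3, so Alice can force the target in 3 moves from there.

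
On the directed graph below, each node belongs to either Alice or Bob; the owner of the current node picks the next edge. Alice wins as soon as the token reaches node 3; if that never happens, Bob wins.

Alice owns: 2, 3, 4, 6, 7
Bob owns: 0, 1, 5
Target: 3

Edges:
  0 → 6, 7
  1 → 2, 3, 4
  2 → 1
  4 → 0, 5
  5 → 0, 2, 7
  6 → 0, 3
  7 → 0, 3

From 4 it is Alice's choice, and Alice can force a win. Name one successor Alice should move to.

A0 = {3}
A1: add {6, 7} — 6 (Alice) has 6→3; 7 (Alice) has 7→3.
A2: add {0} — 0 (Bob): all of {6, 7} already in.
A3: add {4} — 4 (Alice) has 4→0.
A4 = A3; e.g. 1 (Bob) can still go to 2. Fixed point.
From 4, successor 0 is in the attractor (rank 2); the other successor 5 is not.

0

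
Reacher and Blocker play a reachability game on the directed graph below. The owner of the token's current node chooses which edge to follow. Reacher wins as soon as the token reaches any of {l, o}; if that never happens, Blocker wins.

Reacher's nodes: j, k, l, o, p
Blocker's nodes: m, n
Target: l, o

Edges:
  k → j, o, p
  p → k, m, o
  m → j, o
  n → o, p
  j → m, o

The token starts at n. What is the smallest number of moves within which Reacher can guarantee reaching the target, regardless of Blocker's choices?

2

A0 = {l, o}
A1: add {j, k, p} — j (Reacher) has j→o; k (Reacher) has k→o; p (Reacher) has p→o.
A2: add {m, n} — m (Blocker): all of {j, o} already in; n (Blocker): all of {o, p} already in.
A2 = all vertices. Fixed point.
n enters the attractor at level 2, so Reacher can force the target in 2 moves from there.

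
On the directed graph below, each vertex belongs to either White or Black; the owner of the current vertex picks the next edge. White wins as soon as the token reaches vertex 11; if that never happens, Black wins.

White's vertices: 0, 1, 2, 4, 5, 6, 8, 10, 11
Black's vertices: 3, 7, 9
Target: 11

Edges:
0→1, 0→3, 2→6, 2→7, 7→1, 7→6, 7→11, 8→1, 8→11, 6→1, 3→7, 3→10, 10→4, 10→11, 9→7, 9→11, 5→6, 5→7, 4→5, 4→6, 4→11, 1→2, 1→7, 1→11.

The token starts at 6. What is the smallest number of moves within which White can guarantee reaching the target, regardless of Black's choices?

2

A0 = {11}
A1: add {1, 4, 8, 10} — 1 (White) has 1→11; 4 (White) has 4→11; 8 (White) has 8→11; 10 (White) has 10→11.
A2: add {0, 6} — 0 (White) has 0→1; 6 (White) has 6→1.
6 enters the attractor at level 2, so White can force the target in 2 moves from there.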